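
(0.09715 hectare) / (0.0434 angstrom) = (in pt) 6.345e+17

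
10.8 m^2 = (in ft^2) 116.3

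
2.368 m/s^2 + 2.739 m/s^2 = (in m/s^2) 5.107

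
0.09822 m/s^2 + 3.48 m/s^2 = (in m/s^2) 3.578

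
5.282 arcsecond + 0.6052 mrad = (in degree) 0.03614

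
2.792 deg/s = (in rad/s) 0.04873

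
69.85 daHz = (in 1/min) 4.191e+04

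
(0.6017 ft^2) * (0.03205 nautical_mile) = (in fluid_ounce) 1.122e+05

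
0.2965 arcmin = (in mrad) 0.08625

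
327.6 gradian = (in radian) 5.146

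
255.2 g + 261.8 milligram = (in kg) 0.2555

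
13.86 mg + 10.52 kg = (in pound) 23.19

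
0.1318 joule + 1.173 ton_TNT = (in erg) 4.908e+16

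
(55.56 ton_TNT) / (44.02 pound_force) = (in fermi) 1.187e+24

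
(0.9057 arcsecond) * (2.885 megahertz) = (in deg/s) 725.8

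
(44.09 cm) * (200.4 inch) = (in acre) 0.0005546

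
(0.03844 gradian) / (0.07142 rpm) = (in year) 2.56e-09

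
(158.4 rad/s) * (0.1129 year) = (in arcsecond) 1.163e+14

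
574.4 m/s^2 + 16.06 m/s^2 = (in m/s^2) 590.5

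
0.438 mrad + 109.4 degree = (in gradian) 121.6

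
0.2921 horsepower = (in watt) 217.8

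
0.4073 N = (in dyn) 4.073e+04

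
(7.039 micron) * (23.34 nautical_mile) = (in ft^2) 3.275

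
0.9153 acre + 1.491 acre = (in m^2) 9738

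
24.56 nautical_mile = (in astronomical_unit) 3.04e-07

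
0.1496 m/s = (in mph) 0.3346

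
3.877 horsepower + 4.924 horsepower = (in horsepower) 8.801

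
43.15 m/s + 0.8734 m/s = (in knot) 85.57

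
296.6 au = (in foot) 1.456e+14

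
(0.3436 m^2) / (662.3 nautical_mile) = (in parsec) 9.078e-24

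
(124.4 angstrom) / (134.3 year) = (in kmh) 1.057e-17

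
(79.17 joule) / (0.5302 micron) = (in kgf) 1.523e+07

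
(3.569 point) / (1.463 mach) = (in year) 8.015e-14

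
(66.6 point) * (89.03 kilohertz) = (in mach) 6.143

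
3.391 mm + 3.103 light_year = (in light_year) 3.103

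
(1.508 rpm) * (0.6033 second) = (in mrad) 95.27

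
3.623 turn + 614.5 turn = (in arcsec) 8.011e+08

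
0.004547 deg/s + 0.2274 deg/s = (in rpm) 0.03866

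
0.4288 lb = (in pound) 0.4288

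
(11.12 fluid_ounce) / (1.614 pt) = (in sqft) 6.217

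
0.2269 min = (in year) 4.317e-07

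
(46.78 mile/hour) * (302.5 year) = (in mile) 1.24e+08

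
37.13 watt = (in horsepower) 0.04979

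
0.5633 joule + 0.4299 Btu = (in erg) 4.541e+09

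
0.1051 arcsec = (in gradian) 3.244e-05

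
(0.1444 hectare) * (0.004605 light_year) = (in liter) 6.291e+19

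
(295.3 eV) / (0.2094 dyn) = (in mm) 2.259e-08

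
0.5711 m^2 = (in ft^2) 6.147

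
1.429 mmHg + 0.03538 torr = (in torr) 1.464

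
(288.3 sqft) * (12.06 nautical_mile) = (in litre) 5.982e+08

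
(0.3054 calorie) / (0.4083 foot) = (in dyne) 1.027e+06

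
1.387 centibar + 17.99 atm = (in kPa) 1824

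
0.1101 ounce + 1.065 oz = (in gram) 33.31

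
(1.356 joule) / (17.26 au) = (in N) 5.252e-13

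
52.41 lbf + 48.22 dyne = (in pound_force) 52.41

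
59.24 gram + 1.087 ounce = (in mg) 9.006e+04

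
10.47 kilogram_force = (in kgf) 10.47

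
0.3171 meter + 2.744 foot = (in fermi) 1.153e+15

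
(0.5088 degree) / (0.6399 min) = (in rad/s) 0.0002313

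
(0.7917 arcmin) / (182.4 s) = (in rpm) 1.206e-05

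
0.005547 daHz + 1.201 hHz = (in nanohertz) 1.202e+11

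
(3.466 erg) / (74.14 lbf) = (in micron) 0.001051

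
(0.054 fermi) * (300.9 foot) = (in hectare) 4.953e-19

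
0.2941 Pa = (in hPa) 0.002941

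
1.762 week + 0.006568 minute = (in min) 1.776e+04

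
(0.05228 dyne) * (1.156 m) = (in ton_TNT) 1.444e-16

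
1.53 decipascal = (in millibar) 0.00153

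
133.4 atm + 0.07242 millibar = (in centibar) 1.352e+04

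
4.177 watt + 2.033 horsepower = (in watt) 1520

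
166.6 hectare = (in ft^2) 1.793e+07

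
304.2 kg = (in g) 3.042e+05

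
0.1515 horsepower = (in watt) 113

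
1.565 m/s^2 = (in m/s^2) 1.565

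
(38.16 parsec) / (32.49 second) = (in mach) 1.064e+14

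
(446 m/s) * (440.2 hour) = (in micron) 7.068e+14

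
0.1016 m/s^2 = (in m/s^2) 0.1016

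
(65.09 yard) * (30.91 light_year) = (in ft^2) 1.873e+20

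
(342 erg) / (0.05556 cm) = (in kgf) 0.006277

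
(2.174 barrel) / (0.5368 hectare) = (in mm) 0.06439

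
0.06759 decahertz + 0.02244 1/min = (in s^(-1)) 0.6763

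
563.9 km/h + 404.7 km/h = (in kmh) 968.6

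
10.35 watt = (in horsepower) 0.01388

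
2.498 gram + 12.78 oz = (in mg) 3.648e+05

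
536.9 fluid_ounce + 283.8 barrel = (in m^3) 45.14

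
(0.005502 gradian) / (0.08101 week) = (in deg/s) 1.011e-07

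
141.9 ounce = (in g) 4023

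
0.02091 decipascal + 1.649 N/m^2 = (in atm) 1.63e-05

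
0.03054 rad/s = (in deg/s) 1.75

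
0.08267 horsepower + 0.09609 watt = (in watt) 61.74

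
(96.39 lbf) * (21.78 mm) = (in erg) 9.338e+07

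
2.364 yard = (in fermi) 2.162e+15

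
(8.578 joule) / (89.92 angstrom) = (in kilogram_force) 9.728e+07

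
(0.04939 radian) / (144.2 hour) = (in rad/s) 9.514e-08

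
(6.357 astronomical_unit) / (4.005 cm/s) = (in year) 7.53e+05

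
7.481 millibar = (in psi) 0.1085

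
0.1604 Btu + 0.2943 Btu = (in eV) 2.994e+21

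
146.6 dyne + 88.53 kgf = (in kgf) 88.53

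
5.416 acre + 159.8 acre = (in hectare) 66.86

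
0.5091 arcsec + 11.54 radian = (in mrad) 1.154e+04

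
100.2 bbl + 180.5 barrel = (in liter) 4.463e+04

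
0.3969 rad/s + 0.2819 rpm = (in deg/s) 24.43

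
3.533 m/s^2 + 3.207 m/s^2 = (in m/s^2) 6.74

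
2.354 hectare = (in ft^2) 2.534e+05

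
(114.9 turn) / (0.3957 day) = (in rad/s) 0.02112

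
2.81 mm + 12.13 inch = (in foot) 1.02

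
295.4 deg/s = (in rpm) 49.23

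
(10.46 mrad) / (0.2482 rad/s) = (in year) 1.336e-09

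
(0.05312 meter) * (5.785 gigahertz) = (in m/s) 3.073e+08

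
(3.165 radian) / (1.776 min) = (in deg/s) 1.702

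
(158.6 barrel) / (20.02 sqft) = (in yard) 14.83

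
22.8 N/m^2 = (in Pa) 22.8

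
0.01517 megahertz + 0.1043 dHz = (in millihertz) 1.517e+07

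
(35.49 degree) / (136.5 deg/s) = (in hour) 7.222e-05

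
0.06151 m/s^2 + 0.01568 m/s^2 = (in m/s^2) 0.07719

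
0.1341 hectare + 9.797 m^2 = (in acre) 0.3338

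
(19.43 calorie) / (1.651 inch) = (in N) 1939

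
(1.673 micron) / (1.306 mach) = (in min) 6.27e-11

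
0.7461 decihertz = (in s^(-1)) 0.07461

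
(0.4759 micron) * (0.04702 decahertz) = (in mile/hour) 5.006e-07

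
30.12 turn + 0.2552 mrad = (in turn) 30.12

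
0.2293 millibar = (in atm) 0.0002263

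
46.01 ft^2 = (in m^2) 4.274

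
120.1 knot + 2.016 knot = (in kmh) 226.2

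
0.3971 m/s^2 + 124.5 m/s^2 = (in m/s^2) 124.9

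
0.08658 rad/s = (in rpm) 0.8268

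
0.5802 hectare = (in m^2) 5802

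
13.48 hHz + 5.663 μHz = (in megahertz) 0.001348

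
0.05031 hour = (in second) 181.1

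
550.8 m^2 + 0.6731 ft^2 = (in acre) 0.1361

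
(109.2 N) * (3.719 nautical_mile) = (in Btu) 712.9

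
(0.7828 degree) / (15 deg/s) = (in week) 8.629e-08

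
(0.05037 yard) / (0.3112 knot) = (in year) 9.123e-09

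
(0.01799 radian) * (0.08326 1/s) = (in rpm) 0.0143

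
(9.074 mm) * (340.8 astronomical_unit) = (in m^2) 4.626e+11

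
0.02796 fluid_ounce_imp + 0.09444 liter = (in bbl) 0.000599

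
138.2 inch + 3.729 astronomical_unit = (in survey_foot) 1.83e+12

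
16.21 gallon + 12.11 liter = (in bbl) 0.4621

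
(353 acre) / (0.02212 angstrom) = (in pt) 1.831e+21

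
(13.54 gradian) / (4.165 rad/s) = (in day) 5.91e-07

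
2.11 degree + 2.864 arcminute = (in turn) 0.005994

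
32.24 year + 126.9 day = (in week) 1699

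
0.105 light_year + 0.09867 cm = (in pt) 2.816e+18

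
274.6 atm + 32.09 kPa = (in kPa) 2.786e+04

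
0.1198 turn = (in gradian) 47.92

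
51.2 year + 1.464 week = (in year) 51.23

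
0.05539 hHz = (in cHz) 553.9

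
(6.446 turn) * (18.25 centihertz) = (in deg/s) 423.5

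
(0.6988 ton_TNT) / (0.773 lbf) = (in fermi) 8.503e+23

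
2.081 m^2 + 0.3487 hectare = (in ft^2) 3.756e+04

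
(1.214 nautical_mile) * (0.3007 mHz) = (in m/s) 0.6761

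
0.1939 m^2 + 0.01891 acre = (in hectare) 0.007672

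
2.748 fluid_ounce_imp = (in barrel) 0.0004911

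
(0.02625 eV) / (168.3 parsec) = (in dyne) 8.099e-35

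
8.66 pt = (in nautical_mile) 1.65e-06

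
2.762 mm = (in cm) 0.2762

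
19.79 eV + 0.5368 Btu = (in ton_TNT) 1.354e-07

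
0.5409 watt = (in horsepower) 0.0007254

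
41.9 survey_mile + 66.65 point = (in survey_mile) 41.9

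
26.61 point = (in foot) 0.0308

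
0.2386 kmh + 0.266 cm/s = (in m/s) 0.06894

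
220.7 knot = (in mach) 0.3334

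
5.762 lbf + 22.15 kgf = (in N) 242.8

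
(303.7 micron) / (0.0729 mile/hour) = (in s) 0.009319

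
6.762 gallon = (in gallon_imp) 5.631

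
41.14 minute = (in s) 2468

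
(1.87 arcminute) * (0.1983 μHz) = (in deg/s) 6.18e-09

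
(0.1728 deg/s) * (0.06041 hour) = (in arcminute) 2255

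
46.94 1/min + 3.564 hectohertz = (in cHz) 3.572e+04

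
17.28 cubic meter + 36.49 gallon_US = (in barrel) 109.6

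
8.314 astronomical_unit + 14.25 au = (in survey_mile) 2.097e+09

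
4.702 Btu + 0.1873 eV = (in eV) 3.096e+22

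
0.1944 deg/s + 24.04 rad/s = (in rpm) 229.6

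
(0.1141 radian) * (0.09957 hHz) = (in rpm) 10.85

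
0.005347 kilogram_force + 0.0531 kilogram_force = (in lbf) 0.1289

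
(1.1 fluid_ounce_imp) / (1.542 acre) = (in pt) 1.42e-05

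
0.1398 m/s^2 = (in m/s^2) 0.1398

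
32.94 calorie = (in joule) 137.8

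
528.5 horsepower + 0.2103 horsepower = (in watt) 3.943e+05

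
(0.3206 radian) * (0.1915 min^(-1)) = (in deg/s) 0.05863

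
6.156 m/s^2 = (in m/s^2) 6.156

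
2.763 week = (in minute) 2.785e+04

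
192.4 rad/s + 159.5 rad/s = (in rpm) 3360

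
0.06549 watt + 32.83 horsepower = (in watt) 2.448e+04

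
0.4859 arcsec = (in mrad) 0.002356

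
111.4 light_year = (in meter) 1.054e+18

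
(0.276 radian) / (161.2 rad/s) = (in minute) 2.854e-05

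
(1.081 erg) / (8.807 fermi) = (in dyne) 1.227e+12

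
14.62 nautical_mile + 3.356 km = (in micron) 3.043e+10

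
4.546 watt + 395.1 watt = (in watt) 399.6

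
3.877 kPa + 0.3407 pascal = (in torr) 29.08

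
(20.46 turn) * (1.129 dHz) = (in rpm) 138.6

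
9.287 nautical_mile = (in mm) 1.72e+07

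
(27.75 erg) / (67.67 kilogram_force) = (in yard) 4.573e-09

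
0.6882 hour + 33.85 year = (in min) 1.779e+07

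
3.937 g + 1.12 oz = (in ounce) 1.259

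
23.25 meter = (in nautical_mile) 0.01255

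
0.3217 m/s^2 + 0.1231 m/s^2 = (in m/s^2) 0.4448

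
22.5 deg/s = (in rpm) 3.75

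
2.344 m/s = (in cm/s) 234.4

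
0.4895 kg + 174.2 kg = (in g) 1.747e+05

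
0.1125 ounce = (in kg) 0.003189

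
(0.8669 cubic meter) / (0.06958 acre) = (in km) 3.079e-06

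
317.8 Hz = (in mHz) 3.178e+05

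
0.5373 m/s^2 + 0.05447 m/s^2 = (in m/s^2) 0.5918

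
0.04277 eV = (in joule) 6.853e-21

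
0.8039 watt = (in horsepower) 0.001078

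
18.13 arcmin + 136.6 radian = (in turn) 21.74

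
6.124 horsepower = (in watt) 4567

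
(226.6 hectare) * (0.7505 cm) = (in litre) 1.701e+07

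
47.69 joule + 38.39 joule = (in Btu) 0.08159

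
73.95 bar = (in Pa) 7.395e+06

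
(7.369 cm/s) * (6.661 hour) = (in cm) 1.767e+05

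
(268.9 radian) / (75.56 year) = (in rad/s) 1.128e-07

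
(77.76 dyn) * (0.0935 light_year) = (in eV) 4.293e+30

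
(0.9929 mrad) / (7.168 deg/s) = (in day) 9.186e-08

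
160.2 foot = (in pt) 1.384e+05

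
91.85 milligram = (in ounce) 0.00324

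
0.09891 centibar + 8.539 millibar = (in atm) 0.009404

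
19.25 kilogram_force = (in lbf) 42.44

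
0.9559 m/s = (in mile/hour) 2.138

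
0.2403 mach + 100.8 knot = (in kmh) 481.2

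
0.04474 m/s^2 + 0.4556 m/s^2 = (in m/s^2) 0.5003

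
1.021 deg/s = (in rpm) 0.1702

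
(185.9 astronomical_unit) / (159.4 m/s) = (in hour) 4.846e+07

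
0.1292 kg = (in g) 129.2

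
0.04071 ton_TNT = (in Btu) 1.614e+05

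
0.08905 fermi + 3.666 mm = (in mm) 3.666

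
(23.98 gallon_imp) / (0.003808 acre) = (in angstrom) 7.074e+07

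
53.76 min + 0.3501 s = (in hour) 0.8961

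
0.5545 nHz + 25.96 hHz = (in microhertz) 2.596e+09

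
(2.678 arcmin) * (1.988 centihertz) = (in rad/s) 1.549e-05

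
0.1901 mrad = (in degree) 0.01089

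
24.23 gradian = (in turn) 0.06058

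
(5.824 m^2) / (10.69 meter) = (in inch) 21.45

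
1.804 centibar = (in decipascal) 1.804e+04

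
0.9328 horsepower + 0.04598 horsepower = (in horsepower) 0.9788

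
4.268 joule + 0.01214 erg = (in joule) 4.268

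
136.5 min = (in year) 0.0002597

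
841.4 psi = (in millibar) 5.801e+04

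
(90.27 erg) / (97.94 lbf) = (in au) 1.385e-19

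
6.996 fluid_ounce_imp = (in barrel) 0.00125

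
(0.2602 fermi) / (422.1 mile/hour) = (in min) 2.298e-20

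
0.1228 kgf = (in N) 1.204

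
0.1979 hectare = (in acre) 0.489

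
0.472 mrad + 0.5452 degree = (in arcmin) 34.33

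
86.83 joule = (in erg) 8.683e+08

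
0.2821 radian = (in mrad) 282.1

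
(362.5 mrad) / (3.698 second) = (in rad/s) 0.09803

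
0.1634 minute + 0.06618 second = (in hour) 0.002742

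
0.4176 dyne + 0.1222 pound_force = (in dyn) 5.436e+04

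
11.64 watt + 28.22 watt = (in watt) 39.86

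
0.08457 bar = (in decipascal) 8.457e+04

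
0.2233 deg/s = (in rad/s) 0.003897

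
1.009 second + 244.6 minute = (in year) 0.0004654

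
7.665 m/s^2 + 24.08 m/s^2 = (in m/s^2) 31.74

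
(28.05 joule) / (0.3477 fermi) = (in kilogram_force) 8.226e+15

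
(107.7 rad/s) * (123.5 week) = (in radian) 8.044e+09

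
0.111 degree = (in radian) 0.001937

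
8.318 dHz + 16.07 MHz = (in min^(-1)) 9.642e+08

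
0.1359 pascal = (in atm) 1.341e-06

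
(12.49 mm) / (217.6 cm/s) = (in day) 6.643e-08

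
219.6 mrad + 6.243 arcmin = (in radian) 0.2214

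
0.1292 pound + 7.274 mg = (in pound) 0.1292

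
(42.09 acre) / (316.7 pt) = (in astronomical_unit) 1.019e-05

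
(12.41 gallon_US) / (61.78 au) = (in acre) 1.256e-18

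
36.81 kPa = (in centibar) 36.81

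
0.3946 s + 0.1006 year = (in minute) 5.288e+04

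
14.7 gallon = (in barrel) 0.35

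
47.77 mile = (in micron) 7.688e+10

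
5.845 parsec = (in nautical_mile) 9.739e+13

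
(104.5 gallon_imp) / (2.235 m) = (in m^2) 0.2126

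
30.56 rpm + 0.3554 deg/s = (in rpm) 30.62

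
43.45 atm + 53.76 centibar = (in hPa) 4.456e+04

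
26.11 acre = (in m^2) 1.057e+05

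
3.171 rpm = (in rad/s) 0.3321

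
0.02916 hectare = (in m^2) 291.6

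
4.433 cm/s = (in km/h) 0.1596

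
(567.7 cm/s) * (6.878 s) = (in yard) 42.7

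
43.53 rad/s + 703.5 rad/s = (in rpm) 7134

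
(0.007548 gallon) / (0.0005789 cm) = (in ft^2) 53.13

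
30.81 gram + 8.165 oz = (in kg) 0.2623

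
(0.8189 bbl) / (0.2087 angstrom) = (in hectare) 6.238e+05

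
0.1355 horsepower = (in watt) 101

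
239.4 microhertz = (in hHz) 2.394e-06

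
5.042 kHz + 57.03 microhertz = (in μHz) 5.042e+09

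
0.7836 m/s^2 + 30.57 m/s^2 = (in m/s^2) 31.35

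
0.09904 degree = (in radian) 0.001729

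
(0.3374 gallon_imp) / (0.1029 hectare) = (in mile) 9.262e-10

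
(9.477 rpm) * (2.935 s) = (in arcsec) 6.008e+05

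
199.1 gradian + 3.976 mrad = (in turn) 0.4984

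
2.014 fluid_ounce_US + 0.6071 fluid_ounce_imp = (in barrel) 0.0004831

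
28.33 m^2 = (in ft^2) 304.9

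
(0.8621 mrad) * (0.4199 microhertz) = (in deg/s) 2.074e-08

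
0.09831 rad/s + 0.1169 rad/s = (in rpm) 2.055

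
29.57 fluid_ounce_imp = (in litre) 0.8402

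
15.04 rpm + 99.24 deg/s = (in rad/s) 3.307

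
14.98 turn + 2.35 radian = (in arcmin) 3.316e+05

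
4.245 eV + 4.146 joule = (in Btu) 0.00393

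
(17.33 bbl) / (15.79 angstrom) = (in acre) 4.312e+05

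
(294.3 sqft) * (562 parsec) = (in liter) 4.741e+23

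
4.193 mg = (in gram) 0.004193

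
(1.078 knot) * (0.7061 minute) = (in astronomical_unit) 1.571e-10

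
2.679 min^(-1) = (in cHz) 4.465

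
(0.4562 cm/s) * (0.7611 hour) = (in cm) 1250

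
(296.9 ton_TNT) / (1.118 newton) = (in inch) 4.374e+13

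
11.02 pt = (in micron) 3888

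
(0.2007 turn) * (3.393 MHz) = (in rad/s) 4.279e+06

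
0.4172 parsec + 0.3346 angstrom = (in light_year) 1.361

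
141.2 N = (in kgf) 14.4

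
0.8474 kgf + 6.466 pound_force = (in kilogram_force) 3.78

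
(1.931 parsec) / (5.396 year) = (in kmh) 1.261e+09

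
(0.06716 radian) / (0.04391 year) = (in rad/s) 4.85e-08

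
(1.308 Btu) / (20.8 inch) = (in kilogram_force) 266.4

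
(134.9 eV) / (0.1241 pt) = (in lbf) 1.11e-13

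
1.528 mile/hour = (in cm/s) 68.31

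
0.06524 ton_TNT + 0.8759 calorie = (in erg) 2.73e+15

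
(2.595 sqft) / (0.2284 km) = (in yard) 0.001154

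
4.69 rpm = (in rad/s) 0.4911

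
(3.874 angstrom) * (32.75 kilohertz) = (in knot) 2.466e-05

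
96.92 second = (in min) 1.615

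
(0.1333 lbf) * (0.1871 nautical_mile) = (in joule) 205.5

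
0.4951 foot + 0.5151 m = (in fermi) 6.66e+14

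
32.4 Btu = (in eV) 2.134e+23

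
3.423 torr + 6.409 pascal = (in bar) 0.004628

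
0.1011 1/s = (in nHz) 1.011e+08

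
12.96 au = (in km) 1.939e+09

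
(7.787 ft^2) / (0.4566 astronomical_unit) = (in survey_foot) 3.475e-11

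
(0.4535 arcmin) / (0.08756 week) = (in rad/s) 2.491e-09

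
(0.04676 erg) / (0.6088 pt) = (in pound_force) 4.895e-06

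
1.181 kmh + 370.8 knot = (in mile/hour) 427.4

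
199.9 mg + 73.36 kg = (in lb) 161.7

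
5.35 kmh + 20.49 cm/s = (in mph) 3.783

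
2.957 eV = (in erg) 4.738e-12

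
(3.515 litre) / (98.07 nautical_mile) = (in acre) 4.782e-12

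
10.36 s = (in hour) 0.002878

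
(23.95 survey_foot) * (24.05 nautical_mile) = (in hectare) 32.51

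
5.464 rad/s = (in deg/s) 313.1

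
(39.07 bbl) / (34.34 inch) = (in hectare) 0.0007122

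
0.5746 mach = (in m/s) 195.7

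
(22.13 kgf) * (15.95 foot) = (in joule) 1055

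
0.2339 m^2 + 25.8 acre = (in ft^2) 1.124e+06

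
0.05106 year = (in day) 18.64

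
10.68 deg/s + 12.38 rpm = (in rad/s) 1.483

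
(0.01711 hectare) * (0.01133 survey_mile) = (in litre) 3.12e+06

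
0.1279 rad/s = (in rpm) 1.221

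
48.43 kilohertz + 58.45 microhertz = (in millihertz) 4.843e+07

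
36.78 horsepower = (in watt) 2.743e+04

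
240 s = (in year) 7.61e-06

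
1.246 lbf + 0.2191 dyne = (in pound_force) 1.246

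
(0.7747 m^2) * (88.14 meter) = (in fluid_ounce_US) 2.309e+06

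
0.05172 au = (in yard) 8.462e+09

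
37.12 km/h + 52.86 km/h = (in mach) 0.07341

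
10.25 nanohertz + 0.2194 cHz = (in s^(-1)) 0.002194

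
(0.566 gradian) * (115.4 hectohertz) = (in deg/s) 5878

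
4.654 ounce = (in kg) 0.1319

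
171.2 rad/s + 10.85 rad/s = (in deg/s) 1.043e+04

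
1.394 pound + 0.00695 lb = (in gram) 635.5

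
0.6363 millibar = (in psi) 0.009229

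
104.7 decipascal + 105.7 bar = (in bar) 105.7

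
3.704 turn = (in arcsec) 4.8e+06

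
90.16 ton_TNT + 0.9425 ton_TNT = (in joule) 3.812e+11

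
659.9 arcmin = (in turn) 0.03055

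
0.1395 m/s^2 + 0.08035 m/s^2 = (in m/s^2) 0.2199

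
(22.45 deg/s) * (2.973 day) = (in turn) 1.602e+04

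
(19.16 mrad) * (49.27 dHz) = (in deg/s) 5.409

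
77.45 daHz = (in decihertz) 7745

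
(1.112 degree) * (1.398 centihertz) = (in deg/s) 0.01555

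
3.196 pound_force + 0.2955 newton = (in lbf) 3.262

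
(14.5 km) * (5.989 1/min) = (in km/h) 5210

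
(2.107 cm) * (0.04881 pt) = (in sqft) 3.905e-06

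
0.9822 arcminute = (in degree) 0.01637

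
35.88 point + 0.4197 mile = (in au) 4.515e-09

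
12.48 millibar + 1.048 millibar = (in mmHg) 10.15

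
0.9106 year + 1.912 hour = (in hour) 7979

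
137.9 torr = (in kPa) 18.39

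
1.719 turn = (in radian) 10.8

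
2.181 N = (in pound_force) 0.4903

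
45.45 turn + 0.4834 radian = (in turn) 45.53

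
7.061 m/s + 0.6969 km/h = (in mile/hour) 16.23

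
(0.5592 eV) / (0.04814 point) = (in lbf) 1.186e-15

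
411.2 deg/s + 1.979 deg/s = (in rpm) 68.86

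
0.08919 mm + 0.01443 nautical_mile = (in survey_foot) 87.68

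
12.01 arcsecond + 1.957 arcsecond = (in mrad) 0.06771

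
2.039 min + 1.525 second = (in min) 2.064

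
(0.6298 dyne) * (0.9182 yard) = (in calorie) 1.264e-06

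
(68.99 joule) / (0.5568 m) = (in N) 123.9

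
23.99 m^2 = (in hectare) 0.002399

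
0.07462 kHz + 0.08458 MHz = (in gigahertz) 8.465e-05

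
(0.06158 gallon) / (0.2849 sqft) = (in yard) 0.009632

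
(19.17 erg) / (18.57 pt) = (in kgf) 2.984e-05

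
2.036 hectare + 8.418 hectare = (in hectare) 10.45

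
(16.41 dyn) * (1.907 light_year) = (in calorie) 7.076e+11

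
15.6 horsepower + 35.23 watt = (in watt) 1.167e+04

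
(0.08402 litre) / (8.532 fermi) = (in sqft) 1.06e+11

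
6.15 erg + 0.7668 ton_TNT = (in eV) 2.002e+28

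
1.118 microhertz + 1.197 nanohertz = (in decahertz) 1.119e-07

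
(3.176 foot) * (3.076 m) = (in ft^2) 32.05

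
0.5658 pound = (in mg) 2.566e+05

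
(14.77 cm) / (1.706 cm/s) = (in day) 0.0001002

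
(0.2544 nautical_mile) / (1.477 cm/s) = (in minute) 531.7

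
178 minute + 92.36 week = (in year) 1.772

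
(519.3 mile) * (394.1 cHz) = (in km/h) 1.186e+07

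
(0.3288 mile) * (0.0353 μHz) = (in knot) 3.631e-05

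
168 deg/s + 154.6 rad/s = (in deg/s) 9026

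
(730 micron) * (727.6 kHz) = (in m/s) 531.1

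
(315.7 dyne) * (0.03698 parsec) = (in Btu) 3.414e+09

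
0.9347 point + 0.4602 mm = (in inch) 0.0311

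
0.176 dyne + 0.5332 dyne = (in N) 7.092e-06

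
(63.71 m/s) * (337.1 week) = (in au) 0.08683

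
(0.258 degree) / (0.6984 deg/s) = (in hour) 0.0001026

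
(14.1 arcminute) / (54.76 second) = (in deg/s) 0.004291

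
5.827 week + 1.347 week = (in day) 50.22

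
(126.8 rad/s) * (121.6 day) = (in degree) 7.633e+10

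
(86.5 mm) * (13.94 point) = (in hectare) 4.254e-08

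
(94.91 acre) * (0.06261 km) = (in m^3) 2.405e+07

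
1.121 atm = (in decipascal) 1.136e+06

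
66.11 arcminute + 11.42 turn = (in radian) 71.77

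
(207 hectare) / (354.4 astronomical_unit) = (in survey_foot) 1.281e-07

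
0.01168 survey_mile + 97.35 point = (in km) 0.01883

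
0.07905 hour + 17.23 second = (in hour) 0.08384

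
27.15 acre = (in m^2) 1.099e+05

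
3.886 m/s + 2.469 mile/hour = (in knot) 9.699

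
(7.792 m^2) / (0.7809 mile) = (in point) 17.58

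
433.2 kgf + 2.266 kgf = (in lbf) 960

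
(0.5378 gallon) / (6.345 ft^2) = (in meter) 0.003454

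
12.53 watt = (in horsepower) 0.0168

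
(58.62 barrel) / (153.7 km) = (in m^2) 6.064e-05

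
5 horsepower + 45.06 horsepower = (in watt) 3.733e+04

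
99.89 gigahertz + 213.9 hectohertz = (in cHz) 9.989e+12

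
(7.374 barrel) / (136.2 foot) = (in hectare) 2.824e-06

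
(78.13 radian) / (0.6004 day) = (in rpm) 0.01438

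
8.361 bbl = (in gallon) 351.2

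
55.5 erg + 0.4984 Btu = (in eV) 3.282e+21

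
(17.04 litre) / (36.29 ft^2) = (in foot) 0.01658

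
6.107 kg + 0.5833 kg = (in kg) 6.69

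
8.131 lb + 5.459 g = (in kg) 3.694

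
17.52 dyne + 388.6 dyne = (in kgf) 0.0004141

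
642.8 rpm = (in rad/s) 67.31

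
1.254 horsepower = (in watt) 935.1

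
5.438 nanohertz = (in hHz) 5.438e-11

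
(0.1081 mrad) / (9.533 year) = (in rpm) 3.434e-12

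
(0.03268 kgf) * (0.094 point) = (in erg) 106.3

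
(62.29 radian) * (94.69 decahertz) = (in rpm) 5.632e+05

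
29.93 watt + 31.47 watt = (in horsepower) 0.08234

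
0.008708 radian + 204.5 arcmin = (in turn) 0.01085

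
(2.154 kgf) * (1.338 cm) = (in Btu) 0.0002679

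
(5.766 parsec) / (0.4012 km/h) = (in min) 2.661e+16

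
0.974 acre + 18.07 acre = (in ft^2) 8.296e+05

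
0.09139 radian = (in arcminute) 314.2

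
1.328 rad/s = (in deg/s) 76.09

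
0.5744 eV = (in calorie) 2.2e-20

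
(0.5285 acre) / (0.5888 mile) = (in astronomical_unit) 1.509e-11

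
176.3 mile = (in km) 283.7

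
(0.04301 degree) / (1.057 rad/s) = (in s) 0.0007102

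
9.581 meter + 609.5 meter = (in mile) 0.3847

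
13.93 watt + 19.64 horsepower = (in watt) 1.466e+04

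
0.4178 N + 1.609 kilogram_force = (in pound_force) 3.641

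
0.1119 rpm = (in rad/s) 0.01172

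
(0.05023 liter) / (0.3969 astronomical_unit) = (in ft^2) 9.106e-15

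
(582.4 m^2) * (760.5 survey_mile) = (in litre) 7.128e+11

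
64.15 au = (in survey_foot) 3.149e+13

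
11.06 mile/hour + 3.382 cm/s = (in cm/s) 497.8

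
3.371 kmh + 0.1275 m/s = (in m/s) 1.064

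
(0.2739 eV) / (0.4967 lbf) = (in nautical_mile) 1.072e-23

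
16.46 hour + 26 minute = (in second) 6.082e+04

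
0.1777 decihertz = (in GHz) 1.777e-11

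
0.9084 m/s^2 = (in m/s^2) 0.9084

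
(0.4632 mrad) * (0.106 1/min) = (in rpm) 7.814e-06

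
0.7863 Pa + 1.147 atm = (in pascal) 1.162e+05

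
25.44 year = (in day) 9286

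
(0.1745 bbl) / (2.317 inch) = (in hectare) 4.714e-05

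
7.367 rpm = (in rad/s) 0.7715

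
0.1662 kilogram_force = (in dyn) 1.63e+05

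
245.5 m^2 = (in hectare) 0.02455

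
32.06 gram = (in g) 32.06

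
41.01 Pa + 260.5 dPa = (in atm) 0.0006618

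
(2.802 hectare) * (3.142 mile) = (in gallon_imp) 3.117e+10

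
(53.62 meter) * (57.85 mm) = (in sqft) 33.39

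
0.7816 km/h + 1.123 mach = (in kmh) 1377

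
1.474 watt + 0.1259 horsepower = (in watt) 95.36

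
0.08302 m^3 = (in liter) 83.02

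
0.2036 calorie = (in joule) 0.8519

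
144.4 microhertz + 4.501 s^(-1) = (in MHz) 4.501e-06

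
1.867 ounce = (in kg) 0.05293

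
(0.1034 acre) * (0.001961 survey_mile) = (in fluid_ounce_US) 4.465e+07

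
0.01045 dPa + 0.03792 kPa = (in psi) 0.0055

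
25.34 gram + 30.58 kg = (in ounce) 1080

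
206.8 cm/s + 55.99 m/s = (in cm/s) 5806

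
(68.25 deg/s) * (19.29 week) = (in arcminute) 4.777e+10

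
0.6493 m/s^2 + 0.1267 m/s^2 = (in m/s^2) 0.776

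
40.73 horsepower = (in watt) 3.037e+04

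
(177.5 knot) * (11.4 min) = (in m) 6.246e+04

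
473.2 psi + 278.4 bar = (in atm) 307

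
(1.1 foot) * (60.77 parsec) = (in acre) 1.554e+14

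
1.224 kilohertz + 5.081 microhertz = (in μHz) 1.224e+09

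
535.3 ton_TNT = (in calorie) 5.353e+11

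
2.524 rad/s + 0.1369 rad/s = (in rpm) 25.41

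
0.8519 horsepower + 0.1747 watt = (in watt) 635.4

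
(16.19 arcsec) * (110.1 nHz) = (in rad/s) 8.642e-12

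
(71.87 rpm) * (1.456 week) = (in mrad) 6.627e+09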